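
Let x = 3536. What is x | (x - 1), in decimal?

x = 110111010000 = 3536
x - 1 = 110111001111
OR    = 110111011111 = 3551
(x | (x - 1) sets all bits below the lowest set bit.)

3551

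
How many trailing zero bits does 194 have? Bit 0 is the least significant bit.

1

194 = 11000010
Trailing zeros: 1, so the lowest set bit is bit 1 (value 2).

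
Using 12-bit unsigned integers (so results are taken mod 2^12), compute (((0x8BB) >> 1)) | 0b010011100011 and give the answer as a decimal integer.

1279

0x8BB = 100010111011
→ >> 1 → 010001011101 = 1117
0b010011100011 = 010011100011
→ | → 010011111111 = 1279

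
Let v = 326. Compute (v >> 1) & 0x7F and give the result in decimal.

35

v = 101000110
Shift right by 1: 10100011
Mask low 7 bits: 0100011 = 35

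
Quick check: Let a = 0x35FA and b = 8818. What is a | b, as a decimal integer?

0x35FA = 11010111111010
8818 = 10001001110010
 OR → 11011111111010 = 14330

14330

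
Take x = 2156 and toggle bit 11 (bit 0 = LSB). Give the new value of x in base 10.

x = 00100001101100
bit 11 is currently 1; toggle it via x ^ (1 << 11) = x ^ 2048
→ 00000001101100 = 108

108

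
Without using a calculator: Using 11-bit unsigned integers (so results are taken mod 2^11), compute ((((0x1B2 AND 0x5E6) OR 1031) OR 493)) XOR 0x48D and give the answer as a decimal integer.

354

0x1B2 = 00110110010
0x5E6 = 10111100110
→ AND → 00110100010 = 418
1031 = 10000000111
→ OR → 10110100111 = 1447
493 = 00111101101
→ OR → 10111101111 = 1519
0x48D = 10010001101
→ XOR → 00101100010 = 354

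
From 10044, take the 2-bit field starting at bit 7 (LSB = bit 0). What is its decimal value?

v = 10011100111100
Shift right by 7: 1001110
Mask low 2 bits: 10 = 2

2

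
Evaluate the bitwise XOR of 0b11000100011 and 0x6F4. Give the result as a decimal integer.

215

a = 11000100011
0x6F4 = 11011110100
XOR → 00011010111 = 215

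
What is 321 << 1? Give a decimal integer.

321 = 0101000001
shift left by 1 → 1010000010 = 642
(equivalently, 321 × 2^1 = 321 × 2)

642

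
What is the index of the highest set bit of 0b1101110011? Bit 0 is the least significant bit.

0b1101110011 = 1101110011
The topmost 1 is at position 9 (since 2^9 = 512 ≤ 883 < 1024).

9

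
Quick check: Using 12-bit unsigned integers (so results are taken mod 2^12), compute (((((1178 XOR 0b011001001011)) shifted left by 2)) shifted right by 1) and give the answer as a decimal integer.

1442

1178 = 010010011010
0b011001001011 = 011001001011
→ XOR → 001011010001 = 721
→ shifted left by 2 (mod 2^12) → 101101000100 = 2884
→ shifted right by 1 → 010110100010 = 1442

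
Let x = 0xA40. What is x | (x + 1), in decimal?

x = 101001000000 = 2624
x + 1 = 101001000001
OR    = 101001000001 = 2625
(x | (x + 1) sets the lowest cleared bit.)

2625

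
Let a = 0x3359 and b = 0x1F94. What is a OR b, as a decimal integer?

0x3359 = 11001101011001
0x1F94 = 01111110010100
 OR → 11111111011101 = 16349

16349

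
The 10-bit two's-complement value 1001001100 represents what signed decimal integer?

-436

pattern = 1001001100 (MSB is 1 ⇒ negative)
Invert: 0110110011, add 1 → 0110110100 = 436, so the value is -436.
(Equivalently: 588 - 2^10 = 588 - 1024 = -436.)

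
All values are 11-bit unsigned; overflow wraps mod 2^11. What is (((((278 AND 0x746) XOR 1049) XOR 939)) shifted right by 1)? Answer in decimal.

278 = 00100010110
0x746 = 11101000110
→ AND → 00100000110 = 262
1049 = 10000011001
→ XOR → 10100011111 = 1311
939 = 01110101011
→ XOR → 11010110100 = 1716
→ shifted right by 1 → 01101011010 = 858

858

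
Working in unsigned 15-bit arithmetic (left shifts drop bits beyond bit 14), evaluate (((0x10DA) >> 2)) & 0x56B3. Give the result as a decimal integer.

0x10DA = 001000011011010
→ >> 2 → 000010000110110 = 1078
0x56B3 = 101011010110011
→ & → 000010000110010 = 1074

1074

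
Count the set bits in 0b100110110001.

n = 100110110001
Count the 1s: 1 + 1 + 1 + 1 + 1 + 1 = 6

6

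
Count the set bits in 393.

4

393 = 110001001
Count the 1s: 1 + 1 + 1 + 1 = 4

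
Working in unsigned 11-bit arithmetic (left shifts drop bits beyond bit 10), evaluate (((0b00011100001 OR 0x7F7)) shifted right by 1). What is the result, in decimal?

1019

0b00011100001 = 00011100001
0x7F7 = 11111110111
→ OR → 11111110111 = 2039
→ shifted right by 1 → 01111111011 = 1019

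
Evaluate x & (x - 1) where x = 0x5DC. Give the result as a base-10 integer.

1496

x = 10111011100 = 1500
x - 1 = 10111011011
AND   = 10111011000 = 1496
(x & (x - 1) clears the lowest set bit of x.)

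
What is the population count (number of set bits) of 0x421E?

6

0x421E = 100001000011110
Count the 1s: 1 + 1 + 1 + 1 + 1 + 1 = 6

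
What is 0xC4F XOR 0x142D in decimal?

0xC4F = 0110001001111
0x142D = 1010000101101
XOR → 1100001100010 = 6242

6242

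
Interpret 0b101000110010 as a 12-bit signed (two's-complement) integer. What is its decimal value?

-1486

pattern = 101000110010 (MSB is 1 ⇒ negative)
Invert: 010111001101, add 1 → 010111001110 = 1486, so the value is -1486.
(Equivalently: 2610 - 2^12 = 2610 - 4096 = -1486.)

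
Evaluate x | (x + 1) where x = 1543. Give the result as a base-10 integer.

1551

x = 11000000111 = 1543
x + 1 = 11000001000
OR    = 11000001111 = 1551
(x | (x + 1) sets the lowest cleared bit.)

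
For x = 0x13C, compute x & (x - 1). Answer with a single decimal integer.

x = 100111100 = 316
x - 1 = 100111011
AND   = 100111000 = 312
(x & (x - 1) clears the lowest set bit of x.)

312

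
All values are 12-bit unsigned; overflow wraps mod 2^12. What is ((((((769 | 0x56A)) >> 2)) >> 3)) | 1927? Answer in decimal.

769 = 001100000001
0x56A = 010101101010
→ | → 011101101011 = 1899
→ >> 2 → 000111011010 = 474
→ >> 3 → 000000111011 = 59
1927 = 011110000111
→ | → 011110111111 = 1983

1983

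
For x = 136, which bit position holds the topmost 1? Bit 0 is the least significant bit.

7

136 = 10001000
The topmost 1 is at position 7 (since 2^7 = 128 ≤ 136 < 256).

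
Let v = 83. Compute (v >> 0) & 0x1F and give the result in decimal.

19

v = 0001010011
Shift right by 0: 0001010011
Mask low 5 bits: 10011 = 19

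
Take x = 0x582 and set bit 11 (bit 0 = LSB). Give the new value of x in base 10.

x = 010110000010
bit 11 is currently 0; set it via x | (1 << 11) = x | 2048
→ 110110000010 = 3458

3458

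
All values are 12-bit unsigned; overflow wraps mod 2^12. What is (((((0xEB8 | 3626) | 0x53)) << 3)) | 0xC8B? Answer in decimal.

0xEB8 = 111010111000
3626 = 111000101010
→ | → 111010111010 = 3770
0x53 = 000001010011
→ | → 111011111011 = 3835
→ << 3 (mod 2^12) → 011111011000 = 2008
0xC8B = 110010001011
→ | → 111111011011 = 4059

4059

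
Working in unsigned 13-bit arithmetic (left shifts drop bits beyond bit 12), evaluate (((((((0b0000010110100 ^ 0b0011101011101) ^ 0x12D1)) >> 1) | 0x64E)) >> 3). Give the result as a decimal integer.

475

0b0000010110100 = 0000010110100
0b0011101011101 = 0011101011101
→ ^ → 0011111101001 = 2025
0x12D1 = 1001011010001
→ ^ → 1010100111000 = 5432
→ >> 1 → 0101010011100 = 2716
0x64E = 0011001001110
→ | → 0111011011110 = 3806
→ >> 3 → 0000111011011 = 475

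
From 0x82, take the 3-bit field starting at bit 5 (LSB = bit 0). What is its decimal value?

4

v = 010000010
Shift right by 5: 0100
Mask low 3 bits: 100 = 4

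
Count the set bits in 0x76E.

0x76E = 11101101110
Count the 1s: 1 + 1 + 1 + 1 + 1 + 1 + 1 + 1 = 8

8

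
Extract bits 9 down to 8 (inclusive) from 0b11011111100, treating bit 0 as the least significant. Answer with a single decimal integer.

2

v = 11011111100
Shift right by 8: 110
Mask low 2 bits: 10 = 2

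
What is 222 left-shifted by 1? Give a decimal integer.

444

222 = 011011110
shift left by 1 → 110111100 = 444
(equivalently, 222 × 2^1 = 222 × 2)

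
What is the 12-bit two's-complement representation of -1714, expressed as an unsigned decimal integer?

1714 in 12 bits: 011010110010
Invert: 100101001101
Add 1:  100101001110 = 2382
(Check: 2^12 - 1714 = 4096 - 1714 = 2382.)

2382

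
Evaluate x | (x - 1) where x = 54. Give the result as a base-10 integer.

55

x = 110110 = 54
x - 1 = 110101
OR    = 110111 = 55
(x | (x - 1) sets all bits below the lowest set bit.)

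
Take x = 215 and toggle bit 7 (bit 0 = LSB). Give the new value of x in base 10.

x = 00011010111
bit 7 is currently 1; toggle it via x ^ (1 << 7) = x ^ 128
→ 00001010111 = 87

87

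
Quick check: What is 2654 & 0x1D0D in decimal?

2060

2654 = 0101001011110
0x1D0D = 1110100001101
AND → 0100000001100 = 2060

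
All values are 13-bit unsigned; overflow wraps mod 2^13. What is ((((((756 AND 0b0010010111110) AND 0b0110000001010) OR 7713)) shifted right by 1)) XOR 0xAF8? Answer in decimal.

756 = 0001011110100
0b0010010111110 = 0010010111110
→ AND → 0000010110100 = 180
0b0110000001010 = 0110000001010
→ AND → 0000000000000 = 0
7713 = 1111000100001
→ OR → 1111000100001 = 7713
→ shifted right by 1 → 0111100010000 = 3856
0xAF8 = 0101011111000
→ XOR → 0010111101000 = 1512

1512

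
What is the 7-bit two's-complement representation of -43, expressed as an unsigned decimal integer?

85

43 in 7 bits: 0101011
Invert: 1010100
Add 1:  1010101 = 85
(Check: 2^7 - 43 = 128 - 43 = 85.)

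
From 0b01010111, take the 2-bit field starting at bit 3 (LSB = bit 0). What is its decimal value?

v = 01010111
Shift right by 3: 01010
Mask low 2 bits: 10 = 2

2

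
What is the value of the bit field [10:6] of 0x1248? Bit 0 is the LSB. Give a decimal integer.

9

v = 1001001001000
Shift right by 6: 1001001
Mask low 5 bits: 01001 = 9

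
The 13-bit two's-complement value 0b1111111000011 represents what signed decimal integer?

pattern = 1111111000011 (MSB is 1 ⇒ negative)
Invert: 0000000111100, add 1 → 0000000111101 = 61, so the value is -61.
(Equivalently: 8131 - 2^13 = 8131 - 8192 = -61.)

-61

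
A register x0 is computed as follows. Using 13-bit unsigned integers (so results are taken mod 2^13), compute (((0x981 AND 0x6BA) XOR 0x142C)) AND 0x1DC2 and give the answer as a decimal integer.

5248

0x981 = 0100110000001
0x6BA = 0011010111010
→ AND → 0000010000000 = 128
0x142C = 1010000101100
→ XOR → 1010010101100 = 5292
0x1DC2 = 1110111000010
→ AND → 1010010000000 = 5248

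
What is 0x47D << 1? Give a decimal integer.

2298

0x47D = 010001111101
shift left by 1 → 100011111010 = 2298
(equivalently, 1149 × 2^1 = 1149 × 2)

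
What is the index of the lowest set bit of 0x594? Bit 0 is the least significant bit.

0x594 = 10110010100
Trailing zeros: 2, so the lowest set bit is bit 2 (value 4).

2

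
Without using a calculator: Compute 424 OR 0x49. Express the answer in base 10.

489

424 = 110101000
0x49 = 001001001
 OR → 111101001 = 489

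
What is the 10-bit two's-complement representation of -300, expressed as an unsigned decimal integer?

724

300 in 10 bits: 0100101100
Invert: 1011010011
Add 1:  1011010100 = 724
(Check: 2^10 - 300 = 1024 - 300 = 724.)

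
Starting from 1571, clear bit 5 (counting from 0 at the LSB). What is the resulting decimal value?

1539

x = 11000100011
bit 5 is currently 1; clear it via x & ~(1 << 5) = x & ~32
→ 11000000011 = 1539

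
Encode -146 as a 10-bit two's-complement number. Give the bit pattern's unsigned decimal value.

146 in 10 bits: 0010010010
Invert: 1101101101
Add 1:  1101101110 = 878
(Check: 2^10 - 146 = 1024 - 146 = 878.)

878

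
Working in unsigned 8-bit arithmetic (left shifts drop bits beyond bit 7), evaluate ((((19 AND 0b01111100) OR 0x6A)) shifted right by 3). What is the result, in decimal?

15

19 = 00010011
0b01111100 = 01111100
→ AND → 00010000 = 16
0x6A = 01101010
→ OR → 01111010 = 122
→ shifted right by 3 → 00001111 = 15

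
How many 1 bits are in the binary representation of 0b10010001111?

n = 10010001111
Count the 1s: 1 + 1 + 1 + 1 + 1 + 1 = 6

6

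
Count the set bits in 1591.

1591 = 11000110111
Count the 1s: 1 + 1 + 1 + 1 + 1 + 1 + 1 = 7

7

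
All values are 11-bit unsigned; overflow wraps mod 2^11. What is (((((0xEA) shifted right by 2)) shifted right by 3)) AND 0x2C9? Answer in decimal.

1

0xEA = 00011101010
→ shifted right by 2 → 00000111010 = 58
→ shifted right by 3 → 00000000111 = 7
0x2C9 = 01011001001
→ AND → 00000000001 = 1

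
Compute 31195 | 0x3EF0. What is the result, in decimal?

32763

31195 = 111100111011011
0x3EF0 = 011111011110000
 OR → 111111111111011 = 32763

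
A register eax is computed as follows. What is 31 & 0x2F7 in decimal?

31 = 0000011111
0x2F7 = 1011110111
AND → 0000010111 = 23

23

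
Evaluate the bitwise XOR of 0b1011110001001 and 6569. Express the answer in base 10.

3616

a = 1011110001001
6569 = 1100110101001
XOR → 0111000100000 = 3616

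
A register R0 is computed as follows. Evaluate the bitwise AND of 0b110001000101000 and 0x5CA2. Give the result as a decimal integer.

16416

a = 110001000101000
0x5CA2 = 101110010100010
AND → 100000000100000 = 16416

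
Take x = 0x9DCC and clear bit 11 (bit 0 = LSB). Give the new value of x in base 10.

x = 1001110111001100
bit 11 is currently 1; clear it via x & ~(1 << 11) = x & ~2048
→ 1001010111001100 = 38348

38348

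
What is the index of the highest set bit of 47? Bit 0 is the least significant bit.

47 = 101111
The topmost 1 is at position 5 (since 2^5 = 32 ≤ 47 < 64).

5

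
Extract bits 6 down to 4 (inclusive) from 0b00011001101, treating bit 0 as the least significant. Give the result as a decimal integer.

v = 00011001101
Shift right by 4: 0001100
Mask low 3 bits: 100 = 4

4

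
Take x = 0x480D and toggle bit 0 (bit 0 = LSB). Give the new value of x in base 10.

x = 100100000001101
bit 0 is currently 1; toggle it via x ^ (1 << 0) = x ^ 1
→ 100100000001100 = 18444

18444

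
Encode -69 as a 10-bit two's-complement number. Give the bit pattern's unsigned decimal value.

955

69 in 10 bits: 0001000101
Invert: 1110111010
Add 1:  1110111011 = 955
(Check: 2^10 - 69 = 1024 - 69 = 955.)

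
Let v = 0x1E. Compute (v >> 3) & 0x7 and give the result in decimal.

v = 000011110
Shift right by 3: 000011
Mask low 3 bits: 011 = 3

3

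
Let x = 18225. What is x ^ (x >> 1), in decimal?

x = 100011100110001 = 18225
x>>1 = 010001110011000
XOR  = 110010010101001 = 25769
(x ^ (x >> 1) gives the standard binary-reflected Gray code of x.)

25769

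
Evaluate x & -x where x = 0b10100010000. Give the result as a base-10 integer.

x = 10100010000 = 1296
-x (two's complement) = …01011110000
AND   = 00000010000 = 16
(x & -x isolates the lowest set bit of x.)

16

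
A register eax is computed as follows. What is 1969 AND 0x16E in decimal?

288

1969 = 11110110001
0x16E = 00101101110
AND → 00100100000 = 288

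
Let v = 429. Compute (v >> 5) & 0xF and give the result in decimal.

v = 110101101
Shift right by 5: 1101
Mask low 4 bits: 1101 = 13

13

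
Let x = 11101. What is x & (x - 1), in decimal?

11100

x = 10101101011101 = 11101
x - 1 = 10101101011100
AND   = 10101101011100 = 11100
(x & (x - 1) clears the lowest set bit of x.)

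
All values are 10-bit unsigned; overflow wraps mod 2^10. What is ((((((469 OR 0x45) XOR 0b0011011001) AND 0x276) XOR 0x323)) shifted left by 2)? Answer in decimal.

156

469 = 0111010101
0x45 = 0001000101
→ OR → 0111010101 = 469
0b0011011001 = 0011011001
→ XOR → 0100001100 = 268
0x276 = 1001110110
→ AND → 0000000100 = 4
0x323 = 1100100011
→ XOR → 1100100111 = 807
→ shifted left by 2 (mod 2^10) → 0010011100 = 156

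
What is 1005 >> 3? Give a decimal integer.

125

1005 = 1111101101
shift right by 3 → 0001111101 = 125
(equivalently, floor(1005 / 8))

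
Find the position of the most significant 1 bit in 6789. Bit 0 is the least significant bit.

6789 = 1101010000101
The topmost 1 is at position 12 (since 2^12 = 4096 ≤ 6789 < 8192).

12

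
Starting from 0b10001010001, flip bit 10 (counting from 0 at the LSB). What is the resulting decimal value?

81

x = 10001010001
bit 10 is currently 1; toggle it via x ^ (1 << 10) = x ^ 1024
→ 00001010001 = 81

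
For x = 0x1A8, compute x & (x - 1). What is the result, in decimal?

416

x = 110101000 = 424
x - 1 = 110100111
AND   = 110100000 = 416
(x & (x - 1) clears the lowest set bit of x.)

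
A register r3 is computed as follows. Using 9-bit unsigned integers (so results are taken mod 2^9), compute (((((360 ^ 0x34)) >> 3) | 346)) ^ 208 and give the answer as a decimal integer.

427

360 = 101101000
0x34 = 000110100
→ ^ → 101011100 = 348
→ >> 3 → 000101011 = 43
346 = 101011010
→ | → 101111011 = 379
208 = 011010000
→ ^ → 110101011 = 427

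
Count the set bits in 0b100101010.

4

n = 100101010
Count the 1s: 1 + 1 + 1 + 1 = 4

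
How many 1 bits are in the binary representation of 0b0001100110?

4

n = 1100110
Count the 1s: 1 + 1 + 1 + 1 = 4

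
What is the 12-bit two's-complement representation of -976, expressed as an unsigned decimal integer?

3120

976 in 12 bits: 001111010000
Invert: 110000101111
Add 1:  110000110000 = 3120
(Check: 2^12 - 976 = 4096 - 976 = 3120.)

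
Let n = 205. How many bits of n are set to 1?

205 = 11001101
Count the 1s: 1 + 1 + 1 + 1 + 1 = 5

5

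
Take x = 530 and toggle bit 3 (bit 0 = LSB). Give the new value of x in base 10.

538

x = 001000010010
bit 3 is currently 0; toggle it via x ^ (1 << 3) = x ^ 8
→ 001000011010 = 538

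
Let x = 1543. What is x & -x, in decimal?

x = 11000000111 = 1543
-x (two's complement) = …00111111001
AND   = 00000000001 = 1
(x & -x isolates the lowest set bit of x.)

1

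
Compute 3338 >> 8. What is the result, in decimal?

3338 = 110100001010
shift right by 8 → 000000001101 = 13
(equivalently, floor(3338 / 256))

13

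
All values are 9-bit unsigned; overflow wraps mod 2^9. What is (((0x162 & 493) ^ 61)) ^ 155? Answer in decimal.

0x162 = 101100010
493 = 111101101
→ & → 101100000 = 352
61 = 000111101
→ ^ → 101011101 = 349
155 = 010011011
→ ^ → 111000110 = 454

454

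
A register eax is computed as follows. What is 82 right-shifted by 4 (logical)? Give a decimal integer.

5

82 = 1010010
shift right by 4 → 0000101 = 5
(equivalently, floor(82 / 16))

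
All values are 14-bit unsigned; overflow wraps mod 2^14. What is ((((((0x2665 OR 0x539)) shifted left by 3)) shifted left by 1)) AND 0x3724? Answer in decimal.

0x2665 = 10011001100101
0x539 = 00010100111001
→ OR → 10011101111101 = 10109
→ shifted left by 3 (mod 2^14) → 11101111101000 = 15336
→ shifted left by 1 (mod 2^14) → 11011111010000 = 14288
0x3724 = 11011100100100
→ AND → 11011100000000 = 14080

14080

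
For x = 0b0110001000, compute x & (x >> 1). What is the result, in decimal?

128

x = 110001000 = 392
x>>1 = 011000100
AND  = 010000000 = 128
(x & (x >> 1) has a 1 wherever x has two consecutive 1 bits.)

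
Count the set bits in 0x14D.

0x14D = 101001101
Count the 1s: 1 + 1 + 1 + 1 + 1 = 5

5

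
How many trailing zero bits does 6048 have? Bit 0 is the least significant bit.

6048 = 1011110100000
Trailing zeros: 5, so the lowest set bit is bit 5 (value 32).

5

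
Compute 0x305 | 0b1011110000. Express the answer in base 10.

1013

0x305 = 1100000101
b = 1011110000
 OR → 1111110101 = 1013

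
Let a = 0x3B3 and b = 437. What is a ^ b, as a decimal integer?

0x3B3 = 1110110011
437 = 0110110101
XOR → 1000000110 = 518

518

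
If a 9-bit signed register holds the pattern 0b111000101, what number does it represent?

-59

pattern = 111000101 (MSB is 1 ⇒ negative)
Invert: 000111010, add 1 → 000111011 = 59, so the value is -59.
(Equivalently: 453 - 2^9 = 453 - 512 = -59.)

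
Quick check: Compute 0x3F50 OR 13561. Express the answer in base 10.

16377

0x3F50 = 11111101010000
13561 = 11010011111001
 OR → 11111111111001 = 16377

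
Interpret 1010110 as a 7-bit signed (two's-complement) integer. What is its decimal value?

pattern = 1010110 (MSB is 1 ⇒ negative)
Invert: 0101001, add 1 → 0101010 = 42, so the value is -42.
(Equivalently: 86 - 2^7 = 86 - 128 = -42.)

-42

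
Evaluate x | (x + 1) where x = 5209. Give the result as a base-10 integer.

x = 1010001011001 = 5209
x + 1 = 1010001011010
OR    = 1010001011011 = 5211
(x | (x + 1) sets the lowest cleared bit.)

5211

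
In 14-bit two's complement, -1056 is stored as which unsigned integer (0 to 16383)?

1056 in 14 bits: 00010000100000
Invert: 11101111011111
Add 1:  11101111100000 = 15328
(Check: 2^14 - 1056 = 16384 - 1056 = 15328.)

15328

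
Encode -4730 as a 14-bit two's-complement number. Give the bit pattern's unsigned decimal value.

11654

4730 in 14 bits: 01001001111010
Invert: 10110110000101
Add 1:  10110110000110 = 11654
(Check: 2^14 - 4730 = 16384 - 4730 = 11654.)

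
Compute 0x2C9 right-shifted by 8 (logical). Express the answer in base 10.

2

0x2C9 = 1011001001
shift right by 8 → 0000000010 = 2
(equivalently, floor(713 / 256))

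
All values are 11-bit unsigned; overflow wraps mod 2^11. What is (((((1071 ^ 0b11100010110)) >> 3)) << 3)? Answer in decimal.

1071 = 10000101111
0b11100010110 = 11100010110
→ ^ → 01100111001 = 825
→ >> 3 → 00001100111 = 103
→ << 3 (mod 2^11) → 01100111000 = 824

824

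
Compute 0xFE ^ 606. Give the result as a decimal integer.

672

0xFE = 0011111110
606 = 1001011110
XOR → 1010100000 = 672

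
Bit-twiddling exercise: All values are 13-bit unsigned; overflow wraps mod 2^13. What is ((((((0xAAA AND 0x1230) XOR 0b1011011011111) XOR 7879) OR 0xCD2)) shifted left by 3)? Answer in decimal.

6096

0xAAA = 0101010101010
0x1230 = 1001000110000
→ AND → 0001000100000 = 544
0b1011011011111 = 1011011011111
→ XOR → 1010011111111 = 5375
7879 = 1111011000111
→ XOR → 0101000111000 = 2616
0xCD2 = 0110011010010
→ OR → 0111011111010 = 3834
→ shifted left by 3 (mod 2^13) → 1011111010000 = 6096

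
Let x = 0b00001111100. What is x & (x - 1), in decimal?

120

x = 1111100 = 124
x - 1 = 1111011
AND   = 1111000 = 120
(x & (x - 1) clears the lowest set bit of x.)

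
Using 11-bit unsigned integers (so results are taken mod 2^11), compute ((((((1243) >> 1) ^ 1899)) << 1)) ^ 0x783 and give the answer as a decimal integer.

1243 = 10011011011
→ >> 1 → 01001101101 = 621
1899 = 11101101011
→ ^ → 10100000110 = 1286
→ << 1 (mod 2^11) → 01000001100 = 524
0x783 = 11110000011
→ ^ → 10110001111 = 1423

1423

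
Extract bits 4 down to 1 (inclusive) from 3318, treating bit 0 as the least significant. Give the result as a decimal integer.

v = 110011110110
Shift right by 1: 11001111011
Mask low 4 bits: 1011 = 11

11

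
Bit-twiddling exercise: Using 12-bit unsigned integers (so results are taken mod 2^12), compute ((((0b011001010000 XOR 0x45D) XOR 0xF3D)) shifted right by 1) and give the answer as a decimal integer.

0b011001010000 = 011001010000
0x45D = 010001011101
→ XOR → 001000001101 = 525
0xF3D = 111100111101
→ XOR → 110100110000 = 3376
→ shifted right by 1 → 011010011000 = 1688

1688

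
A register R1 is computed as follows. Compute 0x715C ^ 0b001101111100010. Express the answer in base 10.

27326

0x715C = 111000101011100
b = 001101111100010
XOR → 110101010111110 = 27326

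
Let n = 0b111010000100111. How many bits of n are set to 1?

n = 111010000100111
Count the 1s: 1 + 1 + 1 + 1 + 1 + 1 + 1 + 1 = 8

8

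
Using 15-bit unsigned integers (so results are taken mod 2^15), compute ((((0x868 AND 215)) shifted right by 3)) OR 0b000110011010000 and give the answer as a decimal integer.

3288

0x868 = 000100001101000
215 = 000000011010111
→ AND → 000000001000000 = 64
→ shifted right by 3 → 000000000001000 = 8
0b000110011010000 = 000110011010000
→ OR → 000110011011000 = 3288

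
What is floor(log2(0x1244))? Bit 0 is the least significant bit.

0x1244 = 1001001000100
The topmost 1 is at position 12 (since 2^12 = 4096 ≤ 4676 < 8192).

12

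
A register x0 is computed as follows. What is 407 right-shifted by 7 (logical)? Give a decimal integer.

3

407 = 110010111
shift right by 7 → 000000011 = 3
(equivalently, floor(407 / 128))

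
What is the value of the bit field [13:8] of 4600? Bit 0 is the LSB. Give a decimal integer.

v = 01000111111000
Shift right by 8: 010001
Mask low 6 bits: 010001 = 17

17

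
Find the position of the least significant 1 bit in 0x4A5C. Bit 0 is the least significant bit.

0x4A5C = 100101001011100
Trailing zeros: 2, so the lowest set bit is bit 2 (value 4).

2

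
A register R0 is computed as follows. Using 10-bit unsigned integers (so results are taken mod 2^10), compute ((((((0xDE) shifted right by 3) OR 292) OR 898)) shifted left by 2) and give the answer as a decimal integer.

0xDE = 0011011110
→ shifted right by 3 → 0000011011 = 27
292 = 0100100100
→ OR → 0100111111 = 319
898 = 1110000010
→ OR → 1110111111 = 959
→ shifted left by 2 (mod 2^10) → 1011111100 = 764

764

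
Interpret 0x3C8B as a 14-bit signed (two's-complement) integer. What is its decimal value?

-885

pattern = 11110010001011 (MSB is 1 ⇒ negative)
Invert: 00001101110100, add 1 → 00001101110101 = 885, so the value is -885.
(Equivalently: 15499 - 2^14 = 15499 - 16384 = -885.)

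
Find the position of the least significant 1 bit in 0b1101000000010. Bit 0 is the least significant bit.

0b1101000000010 = 1101000000010
Trailing zeros: 1, so the lowest set bit is bit 1 (value 2).

1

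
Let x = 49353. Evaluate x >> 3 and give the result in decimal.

6169

49353 = 1100000011001001
shift right by 3 → 0001100000011001 = 6169
(equivalently, floor(49353 / 8))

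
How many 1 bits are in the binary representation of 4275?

4275 = 1000010110011
Count the 1s: 1 + 1 + 1 + 1 + 1 + 1 = 6

6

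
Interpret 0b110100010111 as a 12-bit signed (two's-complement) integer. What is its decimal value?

-745

pattern = 110100010111 (MSB is 1 ⇒ negative)
Invert: 001011101000, add 1 → 001011101001 = 745, so the value is -745.
(Equivalently: 3351 - 2^12 = 3351 - 4096 = -745.)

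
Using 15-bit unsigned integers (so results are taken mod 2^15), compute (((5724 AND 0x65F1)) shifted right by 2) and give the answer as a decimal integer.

5724 = 001011001011100
0x65F1 = 110010111110001
→ AND → 000010001010000 = 1104
→ shifted right by 2 → 000000100010100 = 276

276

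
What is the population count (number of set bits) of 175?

175 = 10101111
Count the 1s: 1 + 1 + 1 + 1 + 1 + 1 = 6

6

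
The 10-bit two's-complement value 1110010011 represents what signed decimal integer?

pattern = 1110010011 (MSB is 1 ⇒ negative)
Invert: 0001101100, add 1 → 0001101101 = 109, so the value is -109.
(Equivalently: 915 - 2^10 = 915 - 1024 = -109.)

-109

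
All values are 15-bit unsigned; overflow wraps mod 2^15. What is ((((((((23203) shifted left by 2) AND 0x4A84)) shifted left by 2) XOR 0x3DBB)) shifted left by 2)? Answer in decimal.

23203 = 101101010100011
→ shifted left by 2 (mod 2^15) → 110101010001100 = 27276
0x4A84 = 100101010000100
→ AND → 100101010000100 = 19076
→ shifted left by 2 (mod 2^15) → 010101000010000 = 10768
0x3DBB = 011110110111011
→ XOR → 001011110101011 = 6059
→ shifted left by 2 (mod 2^15) → 101111010101100 = 24236

24236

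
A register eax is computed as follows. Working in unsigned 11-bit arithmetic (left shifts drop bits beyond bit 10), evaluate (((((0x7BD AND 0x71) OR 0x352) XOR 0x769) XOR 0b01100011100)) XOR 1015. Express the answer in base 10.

1265

0x7BD = 11110111101
0x71 = 00001110001
→ AND → 00000110001 = 49
0x352 = 01101010010
→ OR → 01101110011 = 883
0x769 = 11101101001
→ XOR → 10000011010 = 1050
0b01100011100 = 01100011100
→ XOR → 11100000110 = 1798
1015 = 01111110111
→ XOR → 10011110001 = 1265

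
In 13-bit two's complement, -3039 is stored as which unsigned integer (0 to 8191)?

5153

3039 in 13 bits: 0101111011111
Invert: 1010000100000
Add 1:  1010000100001 = 5153
(Check: 2^13 - 3039 = 8192 - 3039 = 5153.)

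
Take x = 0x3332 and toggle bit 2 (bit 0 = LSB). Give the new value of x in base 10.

x = 11001100110010
bit 2 is currently 0; toggle it via x ^ (1 << 2) = x ^ 4
→ 11001100110110 = 13110

13110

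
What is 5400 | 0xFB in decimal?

5627

5400 = 1010100011000
0xFB = 0000011111011
 OR → 1010111111011 = 5627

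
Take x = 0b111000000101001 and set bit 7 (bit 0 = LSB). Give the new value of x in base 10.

x = 111000000101001
bit 7 is currently 0; set it via x | (1 << 7) = x | 128
→ 111000010101001 = 28841

28841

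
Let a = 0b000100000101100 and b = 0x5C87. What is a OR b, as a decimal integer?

23727

a = 000100000101100
0x5C87 = 101110010000111
 OR → 101110010101111 = 23727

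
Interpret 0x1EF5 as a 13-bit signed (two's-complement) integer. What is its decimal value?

-267

pattern = 1111011110101 (MSB is 1 ⇒ negative)
Invert: 0000100001010, add 1 → 0000100001011 = 267, so the value is -267.
(Equivalently: 7925 - 2^13 = 7925 - 8192 = -267.)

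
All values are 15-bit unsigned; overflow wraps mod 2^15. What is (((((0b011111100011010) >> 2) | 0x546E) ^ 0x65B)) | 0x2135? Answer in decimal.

31157

0b011111100011010 = 011111100011010
→ >> 2 → 000111111000110 = 4038
0x546E = 101010001101110
→ | → 101111111101110 = 24558
0x65B = 000011001011011
→ ^ → 101100110110101 = 22965
0x2135 = 010000100110101
→ | → 111100110110101 = 31157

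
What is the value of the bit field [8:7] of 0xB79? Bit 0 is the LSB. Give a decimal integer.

2

v = 0101101111001
Shift right by 7: 010110
Mask low 2 bits: 10 = 2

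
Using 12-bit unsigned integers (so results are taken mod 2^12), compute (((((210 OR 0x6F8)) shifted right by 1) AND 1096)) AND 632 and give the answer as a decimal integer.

210 = 000011010010
0x6F8 = 011011111000
→ OR → 011011111010 = 1786
→ shifted right by 1 → 001101111101 = 893
1096 = 010001001000
→ AND → 000001001000 = 72
632 = 001001111000
→ AND → 000001001000 = 72

72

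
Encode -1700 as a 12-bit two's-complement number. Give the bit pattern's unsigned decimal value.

2396

1700 in 12 bits: 011010100100
Invert: 100101011011
Add 1:  100101011100 = 2396
(Check: 2^12 - 1700 = 4096 - 1700 = 2396.)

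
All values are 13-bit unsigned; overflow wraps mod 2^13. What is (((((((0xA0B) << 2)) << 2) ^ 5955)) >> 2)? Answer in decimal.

1532

0xA0B = 0101000001011
→ << 2 (mod 2^13) → 0100000101100 = 2092
→ << 2 (mod 2^13) → 0000010110000 = 176
5955 = 1011101000011
→ ^ → 1011111110011 = 6131
→ >> 2 → 0010111111100 = 1532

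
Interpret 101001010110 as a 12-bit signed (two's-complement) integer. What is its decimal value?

-1450

pattern = 101001010110 (MSB is 1 ⇒ negative)
Invert: 010110101001, add 1 → 010110101010 = 1450, so the value is -1450.
(Equivalently: 2646 - 2^12 = 2646 - 4096 = -1450.)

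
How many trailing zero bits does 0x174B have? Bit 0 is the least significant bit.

0x174B = 1011101001011
Trailing zeros: 0, so the lowest set bit is bit 0 (value 1).

0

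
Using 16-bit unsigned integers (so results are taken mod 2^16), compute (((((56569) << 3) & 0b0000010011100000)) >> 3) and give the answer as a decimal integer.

152

56569 = 1101110011111001
→ << 3 (mod 2^16) → 1110011111001000 = 59336
0b0000010011100000 = 0000010011100000
→ & → 0000010011000000 = 1216
→ >> 3 → 0000000010011000 = 152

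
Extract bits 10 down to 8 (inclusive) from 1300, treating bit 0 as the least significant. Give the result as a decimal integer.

5

v = 10100010100
Shift right by 8: 101
Mask low 3 bits: 101 = 5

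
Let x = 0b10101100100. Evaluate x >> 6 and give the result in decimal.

x = 10101100100
shift right by 6 → 00000010101 = 21
(equivalently, floor(1380 / 64))

21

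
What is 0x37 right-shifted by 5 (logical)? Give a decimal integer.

0x37 = 110111
shift right by 5 → 000001 = 1
(equivalently, floor(55 / 32))

1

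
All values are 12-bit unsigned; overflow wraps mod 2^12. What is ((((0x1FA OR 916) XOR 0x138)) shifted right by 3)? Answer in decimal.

0x1FA = 000111111010
916 = 001110010100
→ OR → 001111111110 = 1022
0x138 = 000100111000
→ XOR → 001011000110 = 710
→ shifted right by 3 → 000001011000 = 88

88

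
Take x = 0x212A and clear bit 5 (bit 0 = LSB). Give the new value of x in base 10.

8458

x = 10000100101010
bit 5 is currently 1; clear it via x & ~(1 << 5) = x & ~32
→ 10000100001010 = 8458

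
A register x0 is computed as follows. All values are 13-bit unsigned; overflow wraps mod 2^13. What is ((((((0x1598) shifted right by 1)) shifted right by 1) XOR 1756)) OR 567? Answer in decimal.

0x1598 = 1010110011000
→ shifted right by 1 → 0101011001100 = 2764
→ shifted right by 1 → 0010101100110 = 1382
1756 = 0011011011100
→ XOR → 0001110111010 = 954
567 = 0001000110111
→ OR → 0001110111111 = 959

959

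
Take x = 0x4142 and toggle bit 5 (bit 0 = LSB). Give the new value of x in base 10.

x = 100000101000010
bit 5 is currently 0; toggle it via x ^ (1 << 5) = x ^ 32
→ 100000101100010 = 16738

16738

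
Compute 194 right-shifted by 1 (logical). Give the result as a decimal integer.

194 = 11000010
shift right by 1 → 01100001 = 97
(equivalently, floor(194 / 2))

97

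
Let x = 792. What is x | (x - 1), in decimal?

799

x = 1100011000 = 792
x - 1 = 1100010111
OR    = 1100011111 = 799
(x | (x - 1) sets all bits below the lowest set bit.)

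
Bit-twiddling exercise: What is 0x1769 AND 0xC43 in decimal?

1089

0x1769 = 1011101101001
0xC43 = 0110001000011
AND → 0010001000001 = 1089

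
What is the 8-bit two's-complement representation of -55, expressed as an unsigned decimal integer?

55 in 8 bits: 00110111
Invert: 11001000
Add 1:  11001001 = 201
(Check: 2^8 - 55 = 256 - 55 = 201.)

201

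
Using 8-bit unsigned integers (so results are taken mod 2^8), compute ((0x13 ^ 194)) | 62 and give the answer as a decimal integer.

255

0x13 = 00010011
194 = 11000010
→ ^ → 11010001 = 209
62 = 00111110
→ | → 11111111 = 255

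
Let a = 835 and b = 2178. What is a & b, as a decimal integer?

2

835 = 001101000011
2178 = 100010000010
AND → 000000000010 = 2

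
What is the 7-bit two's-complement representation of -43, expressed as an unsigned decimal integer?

43 in 7 bits: 0101011
Invert: 1010100
Add 1:  1010101 = 85
(Check: 2^7 - 43 = 128 - 43 = 85.)

85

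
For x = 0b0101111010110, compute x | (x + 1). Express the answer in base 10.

3031

x = 101111010110 = 3030
x + 1 = 101111010111
OR    = 101111010111 = 3031
(x | (x + 1) sets the lowest cleared bit.)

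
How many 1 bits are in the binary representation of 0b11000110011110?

8

n = 11000110011110
Count the 1s: 1 + 1 + 1 + 1 + 1 + 1 + 1 + 1 = 8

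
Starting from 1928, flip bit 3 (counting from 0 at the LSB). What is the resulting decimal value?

1920

x = 11110001000
bit 3 is currently 1; toggle it via x ^ (1 << 3) = x ^ 8
→ 11110000000 = 1920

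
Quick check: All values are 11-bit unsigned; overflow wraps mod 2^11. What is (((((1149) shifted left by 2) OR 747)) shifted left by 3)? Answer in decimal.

2040

1149 = 10001111101
→ shifted left by 2 (mod 2^11) → 00111110100 = 500
747 = 01011101011
→ OR → 01111111111 = 1023
→ shifted left by 3 (mod 2^11) → 11111111000 = 2040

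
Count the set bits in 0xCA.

0xCA = 11001010
Count the 1s: 1 + 1 + 1 + 1 = 4

4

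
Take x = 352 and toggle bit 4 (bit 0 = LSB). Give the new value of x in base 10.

x = 00101100000
bit 4 is currently 0; toggle it via x ^ (1 << 4) = x ^ 16
→ 00101110000 = 368

368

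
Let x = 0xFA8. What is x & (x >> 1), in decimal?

x = 111110101000 = 4008
x>>1 = 011111010100
AND  = 011110000000 = 1920
(x & (x >> 1) has a 1 wherever x has two consecutive 1 bits.)

1920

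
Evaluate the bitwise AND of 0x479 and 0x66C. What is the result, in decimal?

1128

0x479 = 10001111001
0x66C = 11001101100
AND → 10001101000 = 1128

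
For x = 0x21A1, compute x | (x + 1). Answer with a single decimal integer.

8611

x = 10000110100001 = 8609
x + 1 = 10000110100010
OR    = 10000110100011 = 8611
(x | (x + 1) sets the lowest cleared bit.)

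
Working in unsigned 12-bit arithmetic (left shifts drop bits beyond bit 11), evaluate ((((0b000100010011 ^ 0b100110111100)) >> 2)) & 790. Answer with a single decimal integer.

0b000100010011 = 000100010011
0b100110111100 = 100110111100
→ ^ → 100010101111 = 2223
→ >> 2 → 001000101011 = 555
790 = 001100010110
→ & → 001000000010 = 514

514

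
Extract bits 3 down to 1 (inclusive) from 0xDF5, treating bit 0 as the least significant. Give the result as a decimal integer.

v = 110111110101
Shift right by 1: 11011111010
Mask low 3 bits: 010 = 2

2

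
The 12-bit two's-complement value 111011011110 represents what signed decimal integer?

-290

pattern = 111011011110 (MSB is 1 ⇒ negative)
Invert: 000100100001, add 1 → 000100100010 = 290, so the value is -290.
(Equivalently: 3806 - 2^12 = 3806 - 4096 = -290.)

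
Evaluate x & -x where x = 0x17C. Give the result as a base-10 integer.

x = 101111100 = 380
-x (two's complement) = …010000100
AND   = 000000100 = 4
(x & -x isolates the lowest set bit of x.)

4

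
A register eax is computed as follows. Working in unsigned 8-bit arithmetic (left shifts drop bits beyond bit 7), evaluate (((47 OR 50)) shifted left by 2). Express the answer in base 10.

47 = 00101111
50 = 00110010
→ OR → 00111111 = 63
→ shifted left by 2 (mod 2^8) → 11111100 = 252

252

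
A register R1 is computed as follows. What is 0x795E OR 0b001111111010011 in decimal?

32735

0x795E = 111100101011110
b = 001111111010011
 OR → 111111111011111 = 32735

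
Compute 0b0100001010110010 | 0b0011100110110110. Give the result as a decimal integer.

a = 100001010110010
b = 011100110110110
 OR → 111101110110110 = 31670

31670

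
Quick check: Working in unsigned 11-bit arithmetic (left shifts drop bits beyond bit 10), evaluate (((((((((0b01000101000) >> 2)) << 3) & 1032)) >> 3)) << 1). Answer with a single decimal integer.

0b01000101000 = 01000101000
→ >> 2 → 00010001010 = 138
→ << 3 (mod 2^11) → 10001010000 = 1104
1032 = 10000001000
→ & → 10000000000 = 1024
→ >> 3 → 00010000000 = 128
→ << 1 (mod 2^11) → 00100000000 = 256

256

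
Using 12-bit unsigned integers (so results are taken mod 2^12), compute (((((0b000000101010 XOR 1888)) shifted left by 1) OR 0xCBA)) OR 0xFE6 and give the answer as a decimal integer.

4094

0b000000101010 = 000000101010
1888 = 011101100000
→ XOR → 011101001010 = 1866
→ shifted left by 1 (mod 2^12) → 111010010100 = 3732
0xCBA = 110010111010
→ OR → 111010111110 = 3774
0xFE6 = 111111100110
→ OR → 111111111110 = 4094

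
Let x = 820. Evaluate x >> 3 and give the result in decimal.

820 = 1100110100
shift right by 3 → 0001100110 = 102
(equivalently, floor(820 / 8))

102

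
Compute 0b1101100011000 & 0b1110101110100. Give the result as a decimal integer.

6416

a = 1101100011000
b = 1110101110100
AND → 1100100010000 = 6416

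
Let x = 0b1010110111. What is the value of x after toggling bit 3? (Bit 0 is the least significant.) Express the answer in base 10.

703

x = 1010110111
bit 3 is currently 0; toggle it via x ^ (1 << 3) = x ^ 8
→ 1010111111 = 703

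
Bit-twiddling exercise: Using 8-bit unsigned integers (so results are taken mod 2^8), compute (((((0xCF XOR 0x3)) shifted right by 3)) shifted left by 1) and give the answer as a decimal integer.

0xCF = 11001111
0x3 = 00000011
→ XOR → 11001100 = 204
→ shifted right by 3 → 00011001 = 25
→ shifted left by 1 (mod 2^8) → 00110010 = 50

50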